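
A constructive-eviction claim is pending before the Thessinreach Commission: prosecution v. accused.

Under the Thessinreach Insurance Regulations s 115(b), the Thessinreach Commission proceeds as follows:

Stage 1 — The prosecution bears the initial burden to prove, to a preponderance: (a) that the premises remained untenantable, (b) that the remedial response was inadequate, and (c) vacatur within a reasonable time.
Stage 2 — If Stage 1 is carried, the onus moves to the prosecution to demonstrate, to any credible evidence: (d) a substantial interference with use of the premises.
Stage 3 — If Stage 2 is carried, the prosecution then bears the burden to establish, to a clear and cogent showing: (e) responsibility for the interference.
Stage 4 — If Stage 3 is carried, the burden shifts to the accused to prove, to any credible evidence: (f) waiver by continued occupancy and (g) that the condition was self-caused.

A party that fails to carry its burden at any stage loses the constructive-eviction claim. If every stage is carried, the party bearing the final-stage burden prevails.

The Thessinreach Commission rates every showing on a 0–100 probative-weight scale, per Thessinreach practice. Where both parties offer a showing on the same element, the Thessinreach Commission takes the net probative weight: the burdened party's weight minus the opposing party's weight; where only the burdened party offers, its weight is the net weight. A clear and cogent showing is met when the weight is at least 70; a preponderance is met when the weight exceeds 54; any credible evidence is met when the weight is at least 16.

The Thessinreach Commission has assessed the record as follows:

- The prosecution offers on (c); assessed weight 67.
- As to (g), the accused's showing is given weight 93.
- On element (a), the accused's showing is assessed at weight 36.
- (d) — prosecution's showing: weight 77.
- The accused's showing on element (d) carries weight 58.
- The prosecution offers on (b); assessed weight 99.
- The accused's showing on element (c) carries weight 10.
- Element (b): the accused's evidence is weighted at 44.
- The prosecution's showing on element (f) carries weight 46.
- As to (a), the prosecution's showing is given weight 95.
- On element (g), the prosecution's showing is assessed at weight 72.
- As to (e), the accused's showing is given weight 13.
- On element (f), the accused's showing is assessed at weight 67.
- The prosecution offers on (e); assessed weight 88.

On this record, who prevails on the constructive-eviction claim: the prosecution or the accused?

accused

At Stage 1 the prosecution must meet a preponderance (weight exceeds 54): on (a) the weight is 95 less the opposing 36 gives net 59, which does exceed 54, so (a) meets the standard; on (b) the weight is 99 less the opposing 44 gives net 55, > 54, so (b) meets the standard; on (c) the weight is 67 less the opposing 10 gives net 57, > 54, so (c) meets the standard.
  Stage 1 carried; the burden remains with the prosecution.
At Stage 2 the prosecution must meet any credible evidence (weight is at least 16): on (d) the weight is 77 less the opposing 58 gives net 19, which does reach 16, so (d) meets the standard.
  Stage 2 is satisfied; the prosecution continues to bear the burden.
At Stage 3 the prosecution must meet a clear and cogent showing (weight is at least 70): on (e) the weight is 88 less the opposing 13 gives net 75, ≥ 70, so (e) meets the standard.
  The prosecution carries Stage 3; the accused now bears the burden.
At Stage 4 the accused must meet any credible evidence (weight is at least 16): on (f) the weight is 67 less the opposing 46 gives net 21, ≥ 16, so (f) meets the standard; on (g) the weight is 93 less the opposing 72 gives net 21, which does reach 16, so (g) meets the standard.
  All elements met at the final stage.
With every stage satisfied, the accused prevails.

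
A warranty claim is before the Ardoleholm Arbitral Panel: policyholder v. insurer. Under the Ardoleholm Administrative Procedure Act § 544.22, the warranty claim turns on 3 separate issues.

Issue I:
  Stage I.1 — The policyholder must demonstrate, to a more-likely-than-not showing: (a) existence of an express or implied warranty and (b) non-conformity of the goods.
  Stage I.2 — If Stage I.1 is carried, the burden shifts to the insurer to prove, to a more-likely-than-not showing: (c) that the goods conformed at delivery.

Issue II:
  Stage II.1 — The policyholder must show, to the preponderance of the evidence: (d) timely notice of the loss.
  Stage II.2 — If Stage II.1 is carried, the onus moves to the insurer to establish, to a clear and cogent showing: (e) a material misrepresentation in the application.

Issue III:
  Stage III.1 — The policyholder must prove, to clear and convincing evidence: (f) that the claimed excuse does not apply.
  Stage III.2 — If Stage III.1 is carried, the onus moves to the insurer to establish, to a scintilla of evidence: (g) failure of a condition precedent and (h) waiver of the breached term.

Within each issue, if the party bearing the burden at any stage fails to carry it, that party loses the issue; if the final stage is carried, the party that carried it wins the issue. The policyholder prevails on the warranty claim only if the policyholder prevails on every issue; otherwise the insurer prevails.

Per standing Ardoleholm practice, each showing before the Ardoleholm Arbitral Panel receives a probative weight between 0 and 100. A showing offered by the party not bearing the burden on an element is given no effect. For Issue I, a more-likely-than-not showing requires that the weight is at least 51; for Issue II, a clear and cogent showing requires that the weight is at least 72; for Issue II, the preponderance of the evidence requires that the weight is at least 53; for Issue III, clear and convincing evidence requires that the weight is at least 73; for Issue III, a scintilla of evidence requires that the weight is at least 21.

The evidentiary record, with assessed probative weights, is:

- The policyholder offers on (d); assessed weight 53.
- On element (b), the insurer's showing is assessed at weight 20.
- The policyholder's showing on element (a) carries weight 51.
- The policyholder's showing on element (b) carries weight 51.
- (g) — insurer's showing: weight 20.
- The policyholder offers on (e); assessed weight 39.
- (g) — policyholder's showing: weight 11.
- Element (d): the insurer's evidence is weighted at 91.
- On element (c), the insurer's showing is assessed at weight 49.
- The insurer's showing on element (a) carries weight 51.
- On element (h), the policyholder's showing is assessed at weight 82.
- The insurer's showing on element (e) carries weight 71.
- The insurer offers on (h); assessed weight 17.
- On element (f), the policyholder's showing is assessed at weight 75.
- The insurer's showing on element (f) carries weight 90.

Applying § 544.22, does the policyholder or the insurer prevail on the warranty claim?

— Issue I —
At Stage I.1 the policyholder must meet a more-likely-than-not showing (weight is at least 51): on (a) the weight is 51 (the insurer's 51 is given no effect), which does reach 51, so (a) meets the standard; on (b) the weight is 51 (the insurer's 20 is given no effect), ≥ 51, so (b) meets the standard.
  Stage I.1 carried; the burden shifts to the insurer.
At Stage I.2 the insurer must meet a more-likely-than-not showing (weight is at least 51): on (c) the weight is 49, < 51, so (c) does not meet the standard.
  Not every element is met, so the insurer fails to carry Stage I.2.
The policyholder prevails on this issue.
— Issue II —
Stage II.1 — burden on policyholder; standard: the preponderance of the evidence (weight is at least 53).
    (d): 53 (insurer's 91 disregarded) ≥ 53 [met]
  Stage II.1 is satisfied; the onus moves to the insurer.
Stage II.2 — burden on insurer; standard: a clear and cogent showing (weight is at least 72).
    (e): 71 (policyholder's 39 disregarded) < 72 [not met]
  Stage II.2 not carried; the insurer fails its burden.
So the policyholder prevails on this issue.
— Issue III —
Stage III.1 — burden on policyholder; standard: clear and convincing evidence (weight is at least 73).
    (f): 75 (insurer's 90 disregarded) ≥ 73 [met]
  Stage III.1 carried; the burden shifts to the insurer.
Stage III.2 — burden on insurer; standard: a scintilla of evidence (weight is at least 21).
    (g): 20 (policyholder's 11 disregarded) < 21 [not met]
    (h): 17 (policyholder's 82 disregarded) < 21 [not met]
  Stage III.2 not carried; the insurer fails its burden.
The analysis ends at Stage III.2; the policyholder prevails on this issue.
Per-issue: Issue I → policyholder; Issue II → policyholder; Issue III → policyholder. The policyholder must prevail on every issue; overall, the policyholder prevails.

policyholder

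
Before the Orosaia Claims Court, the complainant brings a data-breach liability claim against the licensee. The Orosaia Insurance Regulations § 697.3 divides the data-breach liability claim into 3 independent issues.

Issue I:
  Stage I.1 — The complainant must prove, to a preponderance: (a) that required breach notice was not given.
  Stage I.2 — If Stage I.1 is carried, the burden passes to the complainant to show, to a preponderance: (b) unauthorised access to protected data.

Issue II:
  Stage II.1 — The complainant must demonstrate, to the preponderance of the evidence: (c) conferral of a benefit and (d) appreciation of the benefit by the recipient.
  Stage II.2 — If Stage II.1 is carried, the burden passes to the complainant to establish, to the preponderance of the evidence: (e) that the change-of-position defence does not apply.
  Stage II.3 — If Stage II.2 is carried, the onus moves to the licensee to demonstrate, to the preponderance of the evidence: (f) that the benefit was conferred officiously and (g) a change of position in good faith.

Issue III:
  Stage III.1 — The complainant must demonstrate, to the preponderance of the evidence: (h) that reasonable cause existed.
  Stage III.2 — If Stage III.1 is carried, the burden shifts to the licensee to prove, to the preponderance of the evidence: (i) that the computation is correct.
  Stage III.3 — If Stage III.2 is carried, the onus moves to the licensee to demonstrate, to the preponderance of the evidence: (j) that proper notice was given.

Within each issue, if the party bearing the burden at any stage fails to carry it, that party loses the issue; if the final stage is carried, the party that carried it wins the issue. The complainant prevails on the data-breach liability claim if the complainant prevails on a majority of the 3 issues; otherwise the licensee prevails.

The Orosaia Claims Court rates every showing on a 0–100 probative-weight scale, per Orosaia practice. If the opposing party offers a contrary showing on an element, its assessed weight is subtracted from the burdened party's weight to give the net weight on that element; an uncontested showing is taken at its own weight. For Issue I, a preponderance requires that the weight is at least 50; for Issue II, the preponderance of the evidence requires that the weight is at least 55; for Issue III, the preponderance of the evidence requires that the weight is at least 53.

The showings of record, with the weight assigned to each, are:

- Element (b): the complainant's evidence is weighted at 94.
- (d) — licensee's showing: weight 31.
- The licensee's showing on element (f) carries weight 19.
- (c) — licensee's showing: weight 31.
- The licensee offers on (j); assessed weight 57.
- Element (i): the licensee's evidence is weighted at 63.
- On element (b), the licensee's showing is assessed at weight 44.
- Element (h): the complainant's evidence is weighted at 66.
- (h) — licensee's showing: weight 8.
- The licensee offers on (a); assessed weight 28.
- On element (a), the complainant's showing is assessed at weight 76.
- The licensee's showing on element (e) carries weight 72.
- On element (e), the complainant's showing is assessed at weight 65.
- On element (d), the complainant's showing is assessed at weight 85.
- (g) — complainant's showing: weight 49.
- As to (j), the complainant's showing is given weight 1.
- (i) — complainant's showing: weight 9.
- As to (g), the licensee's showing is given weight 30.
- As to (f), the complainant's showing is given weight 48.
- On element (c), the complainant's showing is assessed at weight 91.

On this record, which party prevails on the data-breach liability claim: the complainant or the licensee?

— Issue I —
Stage I.1 — burden on complainant; standard: a preponderance (weight is at least 50).
    (a): 76 − 28 = 48 < 50 [not met]
  The complainant does not carry Stage I.1.
The licensee prevails on this issue.
— Issue II —
Stage II.1 (complainant, the preponderance of the evidence, weight is at least 55): (c) net 91−31=60 ≥ 55 — meets; (d) net 85−31=54 < 55 — fails.
  Stage II.1 not carried; the complainant fails its burden.
The analysis ends at Stage II.1; the licensee prevails on this issue.
— Issue III —
Stage III.1 (complainant, the preponderance of the evidence, weight is at least 53): (h) net 66−8=58 ≥ 53 — meets.
  All elements met. The burden passes to the licensee.
Stage III.2 (licensee, the preponderance of the evidence, weight is at least 53): (i) net 63−9=54 ≥ 53 — meets.
  Stage III.2 carried; the burden remains with the licensee.
Stage III.3 (licensee, the preponderance of the evidence, weight is at least 53): (j) net 57−1=56 ≥ 53 — meets.
  The licensee carries the last stage.
With every stage satisfied, the licensee prevails on this issue.
Per-issue: Issue I → licensee; Issue II → licensee; Issue III → licensee. The complainant must prevail on a majority of issues; overall, the licensee prevails.

licensee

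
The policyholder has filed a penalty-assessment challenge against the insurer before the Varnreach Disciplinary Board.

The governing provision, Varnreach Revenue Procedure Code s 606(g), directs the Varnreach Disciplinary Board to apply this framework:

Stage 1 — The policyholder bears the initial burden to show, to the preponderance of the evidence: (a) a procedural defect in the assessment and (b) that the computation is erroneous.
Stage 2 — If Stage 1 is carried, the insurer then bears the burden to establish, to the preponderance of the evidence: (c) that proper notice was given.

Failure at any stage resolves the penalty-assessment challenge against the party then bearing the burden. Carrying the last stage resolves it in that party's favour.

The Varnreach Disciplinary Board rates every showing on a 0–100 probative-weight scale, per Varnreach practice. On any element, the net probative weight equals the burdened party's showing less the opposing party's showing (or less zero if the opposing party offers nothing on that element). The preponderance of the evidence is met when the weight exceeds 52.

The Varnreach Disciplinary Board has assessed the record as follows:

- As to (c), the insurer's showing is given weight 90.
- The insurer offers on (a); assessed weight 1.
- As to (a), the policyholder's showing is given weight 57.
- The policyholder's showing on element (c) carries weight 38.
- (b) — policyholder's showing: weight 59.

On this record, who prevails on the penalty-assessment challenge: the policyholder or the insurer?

policyholder

Stage 1 (policyholder, the preponderance of the evidence, weight exceeds 52): (a) net 57−1=56 > 52 — meets; (b) 59 > 52 — meets.
  Stage 1 carried; the burden shifts to the insurer.
Stage 2 (insurer, the preponderance of the evidence, weight exceeds 52): (c) net 90−38=52 ≤ 52 — fails.
  The insurer does not carry Stage 2.
So the policyholder prevails.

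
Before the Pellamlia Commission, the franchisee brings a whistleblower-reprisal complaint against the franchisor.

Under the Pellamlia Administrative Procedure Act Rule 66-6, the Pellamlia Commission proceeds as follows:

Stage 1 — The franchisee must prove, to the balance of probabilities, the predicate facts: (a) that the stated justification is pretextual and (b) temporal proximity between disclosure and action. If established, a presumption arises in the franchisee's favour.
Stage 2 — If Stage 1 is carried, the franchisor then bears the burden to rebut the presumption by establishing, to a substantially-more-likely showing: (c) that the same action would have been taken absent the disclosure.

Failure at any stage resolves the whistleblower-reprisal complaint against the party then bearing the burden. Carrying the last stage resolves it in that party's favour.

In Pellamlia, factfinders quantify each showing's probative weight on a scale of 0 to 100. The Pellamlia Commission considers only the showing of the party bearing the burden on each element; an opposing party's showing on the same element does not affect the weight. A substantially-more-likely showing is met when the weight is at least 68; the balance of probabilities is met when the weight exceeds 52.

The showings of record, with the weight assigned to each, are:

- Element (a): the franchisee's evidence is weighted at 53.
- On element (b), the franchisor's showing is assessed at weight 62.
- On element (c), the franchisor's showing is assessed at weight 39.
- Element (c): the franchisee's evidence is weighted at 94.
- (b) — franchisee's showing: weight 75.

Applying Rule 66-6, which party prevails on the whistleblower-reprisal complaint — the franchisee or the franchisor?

franchisee

Stage 1 (franchisee, the balance of probabilities, weight exceeds 52): (a) 53 > 52 — meets; (b) 75 (franchisor's 62 disregarded) > 52 — meets.
  All elements met. The burden passes to the franchisor.
Stage 2 (franchisor, a substantially-more-likely showing, weight is at least 68): (c) 39 (franchisee's 94 disregarded) < 68 — fails.
  Stage 2 not carried; the franchisor fails its burden.
So the franchisee prevails.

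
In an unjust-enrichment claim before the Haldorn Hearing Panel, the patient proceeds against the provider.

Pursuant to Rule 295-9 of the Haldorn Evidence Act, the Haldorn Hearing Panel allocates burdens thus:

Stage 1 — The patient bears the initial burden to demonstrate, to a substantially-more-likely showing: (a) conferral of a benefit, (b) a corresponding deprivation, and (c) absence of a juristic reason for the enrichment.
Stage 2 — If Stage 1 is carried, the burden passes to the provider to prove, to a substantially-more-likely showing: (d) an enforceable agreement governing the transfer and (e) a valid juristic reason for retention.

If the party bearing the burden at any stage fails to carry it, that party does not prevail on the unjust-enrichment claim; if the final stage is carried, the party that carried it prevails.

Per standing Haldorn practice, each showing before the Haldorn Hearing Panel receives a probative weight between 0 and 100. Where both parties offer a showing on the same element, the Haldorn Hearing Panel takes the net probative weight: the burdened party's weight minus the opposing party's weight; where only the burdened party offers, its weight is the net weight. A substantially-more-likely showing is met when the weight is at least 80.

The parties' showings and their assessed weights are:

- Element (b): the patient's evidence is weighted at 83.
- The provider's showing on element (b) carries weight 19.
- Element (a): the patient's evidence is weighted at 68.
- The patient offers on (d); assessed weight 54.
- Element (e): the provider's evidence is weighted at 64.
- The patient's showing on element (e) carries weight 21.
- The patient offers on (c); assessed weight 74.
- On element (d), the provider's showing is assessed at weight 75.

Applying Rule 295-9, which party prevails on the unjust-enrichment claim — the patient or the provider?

provider

Stage 1 (patient, a substantially-more-likely showing, weight is at least 80): (a) 68 < 80 — fails; (b) net 83−19=64 < 80 — fails; (c) 74 < 80 — fails.
  Not every element is met, so the patient fails to carry Stage 1.
The provider prevails.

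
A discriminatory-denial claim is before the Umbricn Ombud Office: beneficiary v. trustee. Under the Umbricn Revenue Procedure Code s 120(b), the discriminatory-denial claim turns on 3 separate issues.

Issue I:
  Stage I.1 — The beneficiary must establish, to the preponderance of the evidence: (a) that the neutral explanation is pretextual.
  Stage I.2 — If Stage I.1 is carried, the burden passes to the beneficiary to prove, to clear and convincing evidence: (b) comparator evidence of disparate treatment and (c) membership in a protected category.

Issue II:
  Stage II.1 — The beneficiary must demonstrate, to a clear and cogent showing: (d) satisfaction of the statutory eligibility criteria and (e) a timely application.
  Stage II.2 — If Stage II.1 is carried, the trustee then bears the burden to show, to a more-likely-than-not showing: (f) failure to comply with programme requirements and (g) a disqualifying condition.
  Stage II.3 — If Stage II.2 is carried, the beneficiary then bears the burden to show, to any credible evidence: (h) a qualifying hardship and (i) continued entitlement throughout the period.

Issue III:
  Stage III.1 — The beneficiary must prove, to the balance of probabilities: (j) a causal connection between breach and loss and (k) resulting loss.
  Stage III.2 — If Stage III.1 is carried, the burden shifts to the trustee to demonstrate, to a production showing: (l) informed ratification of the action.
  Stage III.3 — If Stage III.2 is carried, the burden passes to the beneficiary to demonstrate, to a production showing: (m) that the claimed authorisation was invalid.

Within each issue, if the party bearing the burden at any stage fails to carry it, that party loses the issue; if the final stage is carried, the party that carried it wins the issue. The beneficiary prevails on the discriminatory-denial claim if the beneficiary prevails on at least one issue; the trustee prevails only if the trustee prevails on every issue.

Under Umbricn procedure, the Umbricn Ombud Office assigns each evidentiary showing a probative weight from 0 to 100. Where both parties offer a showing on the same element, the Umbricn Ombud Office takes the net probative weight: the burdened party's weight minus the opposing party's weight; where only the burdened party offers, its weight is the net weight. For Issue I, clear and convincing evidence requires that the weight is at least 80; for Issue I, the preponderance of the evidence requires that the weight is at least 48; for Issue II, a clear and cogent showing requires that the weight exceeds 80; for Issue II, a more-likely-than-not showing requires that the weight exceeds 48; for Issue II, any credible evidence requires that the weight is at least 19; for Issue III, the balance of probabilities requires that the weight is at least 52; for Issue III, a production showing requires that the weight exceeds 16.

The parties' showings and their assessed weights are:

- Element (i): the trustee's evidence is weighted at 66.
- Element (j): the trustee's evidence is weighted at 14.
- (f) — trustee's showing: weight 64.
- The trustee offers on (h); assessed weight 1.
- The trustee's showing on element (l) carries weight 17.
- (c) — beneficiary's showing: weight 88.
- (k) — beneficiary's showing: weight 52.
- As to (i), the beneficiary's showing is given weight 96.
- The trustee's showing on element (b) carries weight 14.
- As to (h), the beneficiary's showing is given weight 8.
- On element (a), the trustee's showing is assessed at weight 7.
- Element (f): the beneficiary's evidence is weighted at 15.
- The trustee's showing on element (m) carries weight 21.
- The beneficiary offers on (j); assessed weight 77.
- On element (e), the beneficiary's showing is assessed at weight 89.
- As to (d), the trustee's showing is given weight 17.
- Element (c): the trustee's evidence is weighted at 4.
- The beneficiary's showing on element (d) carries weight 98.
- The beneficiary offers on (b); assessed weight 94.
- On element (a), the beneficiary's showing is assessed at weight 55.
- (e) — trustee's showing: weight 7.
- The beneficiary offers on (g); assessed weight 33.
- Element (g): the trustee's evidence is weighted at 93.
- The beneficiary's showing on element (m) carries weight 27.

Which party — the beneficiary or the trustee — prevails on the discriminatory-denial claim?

beneficiary

— Issue I —
At Stage I.1 the beneficiary must meet the preponderance of the evidence (weight is at least 48): on (a) the weight is 55 less the opposing 7 gives net 48, ≥ 48, so (a) meets the standard.
  Stage I.1 is satisfied; the beneficiary continues to bear the burden.
At Stage I.2 the beneficiary must meet clear and convincing evidence (weight is at least 80): on (b) the weight is 94 less the opposing 14 gives net 80, ≥ 80, so (b) meets the standard; on (c) the weight is 88 less the opposing 4 gives net 84, ≥ 80, so (c) meets the standard.
  The beneficiary carries the last stage.
With every stage satisfied, the beneficiary prevails on this issue.
— Issue II —
At Stage II.1 the beneficiary must meet a clear and cogent showing (weight exceeds 80): on (d) the weight is 98 less the opposing 17 gives net 81, which does exceed 80, so (d) meets the standard; on (e) the weight is 89 less the opposing 7 gives net 82, which does exceed 80, so (e) meets the standard.
  The beneficiary carries Stage II.1; the trustee now bears the burden.
At Stage II.2 the trustee must meet a more-likely-than-not showing (weight exceeds 48): on (f) the weight is 64 less the opposing 15 gives net 49, which does exceed 48, so (f) meets the standard; on (g) the weight is 93 less the opposing 33 gives net 60, which does exceed 48, so (g) meets the standard.
  The trustee carries Stage II.2; the beneficiary now bears the burden.
At Stage II.3 the beneficiary must meet any credible evidence (weight is at least 19): on (h) the weight is 8 less the opposing 1 gives net 7, which does not reach 19, so (h) does not meet the standard; on (i) the weight is 96 less the opposing 66 gives net 30, ≥ 19, so (i) meets the standard.
  Not every element is met, so the beneficiary fails to carry Stage II.3.
So the trustee prevails on this issue.
— Issue III —
Stage III.1 (beneficiary, the balance of probabilities, weight is at least 52): (j) net 77−14=63 ≥ 52 — meets; (k) 52 ≥ 52 — meets.
  All elements met. The burden passes to the trustee.
Stage III.2 (trustee, a production showing, weight exceeds 16): (l) 17 > 16 — meets.
  Stage III.2 carried; the burden shifts to the beneficiary.
Stage III.3 (beneficiary, a production showing, weight exceeds 16): (m) net 27−21=6 ≤ 16 — fails.
  The beneficiary does not carry Stage III.3.
So the trustee prevails on this issue.
Per-issue: Issue I → beneficiary; Issue II → trustee; Issue III → trustee. The beneficiary must prevail on at least one issue; overall, the beneficiary prevails.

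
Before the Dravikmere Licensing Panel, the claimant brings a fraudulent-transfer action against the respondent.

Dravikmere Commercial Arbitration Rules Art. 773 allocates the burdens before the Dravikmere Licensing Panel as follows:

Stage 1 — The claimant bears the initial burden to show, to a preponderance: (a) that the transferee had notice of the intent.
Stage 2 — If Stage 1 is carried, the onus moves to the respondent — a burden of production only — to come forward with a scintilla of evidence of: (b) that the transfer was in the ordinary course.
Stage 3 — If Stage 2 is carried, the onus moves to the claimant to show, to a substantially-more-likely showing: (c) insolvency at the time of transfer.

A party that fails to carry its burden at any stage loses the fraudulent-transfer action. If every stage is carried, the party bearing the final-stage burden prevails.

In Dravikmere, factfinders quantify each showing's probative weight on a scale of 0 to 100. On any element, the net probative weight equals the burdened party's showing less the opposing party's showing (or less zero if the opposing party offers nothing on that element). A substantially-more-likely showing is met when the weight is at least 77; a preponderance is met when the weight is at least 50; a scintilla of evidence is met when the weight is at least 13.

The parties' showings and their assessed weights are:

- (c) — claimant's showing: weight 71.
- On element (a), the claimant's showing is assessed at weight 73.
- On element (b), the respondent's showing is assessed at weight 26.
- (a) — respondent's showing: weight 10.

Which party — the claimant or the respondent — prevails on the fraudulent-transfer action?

Stage 1 (claimant, a preponderance, weight is at least 50): (a) net 73−10=63 ≥ 50 — meets.
  All elements met. The burden passes to the respondent.
Stage 2 (respondent, a scintilla of evidence, weight is at least 13): (b) 26 ≥ 13 — meets.
  All elements met. The burden passes to the claimant.
Stage 3 (claimant, a substantially-more-likely showing, weight is at least 77): (c) 71 < 77 — fails.
  Not every element is met, so the claimant fails to carry Stage 3.
The respondent prevails.

respondent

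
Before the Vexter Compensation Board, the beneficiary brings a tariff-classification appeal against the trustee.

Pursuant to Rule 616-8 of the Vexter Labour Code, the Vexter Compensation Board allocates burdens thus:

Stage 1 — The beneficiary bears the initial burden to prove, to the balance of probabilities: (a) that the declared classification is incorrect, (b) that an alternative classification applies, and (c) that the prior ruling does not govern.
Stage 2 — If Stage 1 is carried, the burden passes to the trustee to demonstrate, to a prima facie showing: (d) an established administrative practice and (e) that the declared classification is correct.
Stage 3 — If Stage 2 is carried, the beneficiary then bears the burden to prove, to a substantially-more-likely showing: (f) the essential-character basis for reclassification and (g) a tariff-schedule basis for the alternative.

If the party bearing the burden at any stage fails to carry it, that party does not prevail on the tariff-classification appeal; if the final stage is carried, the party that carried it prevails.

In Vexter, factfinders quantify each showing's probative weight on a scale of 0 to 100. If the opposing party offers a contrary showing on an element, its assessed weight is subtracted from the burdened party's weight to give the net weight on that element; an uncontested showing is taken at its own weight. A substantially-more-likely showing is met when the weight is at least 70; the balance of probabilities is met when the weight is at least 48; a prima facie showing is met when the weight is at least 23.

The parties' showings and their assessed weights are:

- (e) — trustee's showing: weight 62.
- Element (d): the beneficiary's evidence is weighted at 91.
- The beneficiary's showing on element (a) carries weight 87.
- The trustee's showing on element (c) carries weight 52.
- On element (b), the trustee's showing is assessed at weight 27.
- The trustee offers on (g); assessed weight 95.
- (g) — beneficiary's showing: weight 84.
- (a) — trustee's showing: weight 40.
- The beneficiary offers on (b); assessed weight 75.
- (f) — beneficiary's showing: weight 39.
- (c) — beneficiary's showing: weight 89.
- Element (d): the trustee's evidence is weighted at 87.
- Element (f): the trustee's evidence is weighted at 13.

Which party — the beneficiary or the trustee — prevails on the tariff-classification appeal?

trustee

At Stage 1 the beneficiary must meet the balance of probabilities (weight is at least 48): on (a) the weight is 87 less the opposing 40 gives net 47, < 48, so (a) does not meet the standard; on (b) the weight is 75 less the opposing 27 gives net 48, which does reach 48, so (b) meets the standard; on (c) the weight is 89 less the opposing 52 gives net 37, < 48, so (c) does not meet the standard.
  The beneficiary does not carry Stage 1.
The analysis ends at Stage 1; the trustee prevails.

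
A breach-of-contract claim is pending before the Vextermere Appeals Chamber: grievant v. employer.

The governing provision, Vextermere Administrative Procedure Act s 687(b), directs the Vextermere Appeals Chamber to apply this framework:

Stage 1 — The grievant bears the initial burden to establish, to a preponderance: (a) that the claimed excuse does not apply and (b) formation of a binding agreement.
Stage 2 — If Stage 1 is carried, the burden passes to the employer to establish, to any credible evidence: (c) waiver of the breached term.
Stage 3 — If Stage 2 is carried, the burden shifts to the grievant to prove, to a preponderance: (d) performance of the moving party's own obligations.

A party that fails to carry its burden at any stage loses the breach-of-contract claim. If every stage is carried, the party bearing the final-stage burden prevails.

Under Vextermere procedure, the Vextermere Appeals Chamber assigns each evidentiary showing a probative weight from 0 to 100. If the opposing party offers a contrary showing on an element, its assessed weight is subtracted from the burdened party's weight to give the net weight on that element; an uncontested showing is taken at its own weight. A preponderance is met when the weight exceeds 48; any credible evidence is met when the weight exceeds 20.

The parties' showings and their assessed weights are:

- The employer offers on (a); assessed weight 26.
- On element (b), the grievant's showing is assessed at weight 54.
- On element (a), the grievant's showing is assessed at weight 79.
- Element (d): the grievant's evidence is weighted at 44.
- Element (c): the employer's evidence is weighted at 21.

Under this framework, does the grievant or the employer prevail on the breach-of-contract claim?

employer

Stage 1 (grievant, a preponderance, weight exceeds 48): (a) net 79−26=53 > 48 — meets; (b) 54 > 48 — meets.
  The grievant carries Stage 1; the employer now bears the burden.
Stage 2 (employer, any credible evidence, weight exceeds 20): (c) 21 > 20 — meets.
  Stage 2 is satisfied; the onus moves to the grievant.
Stage 3 (grievant, a preponderance, weight exceeds 48): (d) 44 ≤ 48 — fails.
  The grievant does not carry Stage 3.
The employer prevails.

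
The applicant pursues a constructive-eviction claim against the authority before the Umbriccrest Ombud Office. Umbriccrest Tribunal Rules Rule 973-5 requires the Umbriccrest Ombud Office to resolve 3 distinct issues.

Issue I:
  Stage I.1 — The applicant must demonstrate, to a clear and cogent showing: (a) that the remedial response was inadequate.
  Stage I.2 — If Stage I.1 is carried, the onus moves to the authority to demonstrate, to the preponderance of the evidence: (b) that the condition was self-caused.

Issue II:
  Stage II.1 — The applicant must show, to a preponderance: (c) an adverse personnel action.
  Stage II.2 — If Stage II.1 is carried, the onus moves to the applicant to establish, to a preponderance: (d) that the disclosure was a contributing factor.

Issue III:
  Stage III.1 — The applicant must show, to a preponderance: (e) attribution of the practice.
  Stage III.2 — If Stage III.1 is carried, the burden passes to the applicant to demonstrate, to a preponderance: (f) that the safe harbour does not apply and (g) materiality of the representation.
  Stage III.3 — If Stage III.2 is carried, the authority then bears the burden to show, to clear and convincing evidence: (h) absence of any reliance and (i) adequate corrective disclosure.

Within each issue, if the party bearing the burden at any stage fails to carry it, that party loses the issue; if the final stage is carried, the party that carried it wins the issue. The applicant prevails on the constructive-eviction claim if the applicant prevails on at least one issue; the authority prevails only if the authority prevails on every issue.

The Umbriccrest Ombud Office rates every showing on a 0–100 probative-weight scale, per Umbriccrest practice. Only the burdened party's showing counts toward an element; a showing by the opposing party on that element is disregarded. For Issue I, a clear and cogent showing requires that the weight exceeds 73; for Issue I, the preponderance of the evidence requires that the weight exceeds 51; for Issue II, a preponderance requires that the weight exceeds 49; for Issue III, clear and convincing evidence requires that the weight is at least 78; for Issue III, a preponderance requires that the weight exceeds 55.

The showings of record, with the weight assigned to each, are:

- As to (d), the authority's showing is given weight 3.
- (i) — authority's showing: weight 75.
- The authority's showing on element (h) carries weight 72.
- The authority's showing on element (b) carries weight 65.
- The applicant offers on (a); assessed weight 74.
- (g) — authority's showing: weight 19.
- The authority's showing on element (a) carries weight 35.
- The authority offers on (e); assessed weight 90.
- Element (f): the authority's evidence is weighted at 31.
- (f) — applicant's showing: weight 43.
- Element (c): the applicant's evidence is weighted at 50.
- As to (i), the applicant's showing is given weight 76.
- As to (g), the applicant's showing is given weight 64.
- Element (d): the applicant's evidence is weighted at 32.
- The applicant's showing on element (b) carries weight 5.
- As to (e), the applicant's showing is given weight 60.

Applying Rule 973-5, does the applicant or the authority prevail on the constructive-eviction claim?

— Issue I —
Stage I.1 — burden on applicant; standard: a clear and cogent showing (weight exceeds 73).
    (a): 74 (authority's 35 disregarded) > 73 [met]
  The applicant carries Stage I.1; the authority now bears the burden.
Stage I.2 — burden on authority; standard: the preponderance of the evidence (weight exceeds 51).
    (b): 65 (applicant's 5 disregarded) > 51 [met]
  Stage I.2 carried; the final stage is satisfied.
All stages carried — the authority prevails on this issue.
— Issue II —
Stage II.1 — burden on applicant; standard: a preponderance (weight exceeds 49).
    (c): 50 > 49 [met]
  Stage II.1 carried; the burden remains with the applicant.
Stage II.2 — burden on applicant; standard: a preponderance (weight exceeds 49).
    (d): 32 (authority's 3 disregarded) ≤ 49 [not met]
  Stage II.2 not carried; the applicant fails its burden.
The analysis ends at Stage II.2; the authority prevails on this issue.
— Issue III —
Stage III.1 — burden on applicant; standard: a preponderance (weight exceeds 55).
    (e): 60 (authority's 90 disregarded) > 55 [met]
  Stage III.1 carried; the burden remains with the applicant.
Stage III.2 — burden on applicant; standard: a preponderance (weight exceeds 55).
    (f): 43 (authority's 31 disregarded) ≤ 55 [not met]
    (g): 64 (authority's 19 disregarded) > 55 [met]
  Stage III.2 not carried; the applicant fails its burden.
The analysis ends at Stage III.2; the authority prevails on this issue.
Per-issue: Issue I → authority; Issue II → authority; Issue III → authority. The applicant must prevail on at least one issue; overall, the authority prevails.

authority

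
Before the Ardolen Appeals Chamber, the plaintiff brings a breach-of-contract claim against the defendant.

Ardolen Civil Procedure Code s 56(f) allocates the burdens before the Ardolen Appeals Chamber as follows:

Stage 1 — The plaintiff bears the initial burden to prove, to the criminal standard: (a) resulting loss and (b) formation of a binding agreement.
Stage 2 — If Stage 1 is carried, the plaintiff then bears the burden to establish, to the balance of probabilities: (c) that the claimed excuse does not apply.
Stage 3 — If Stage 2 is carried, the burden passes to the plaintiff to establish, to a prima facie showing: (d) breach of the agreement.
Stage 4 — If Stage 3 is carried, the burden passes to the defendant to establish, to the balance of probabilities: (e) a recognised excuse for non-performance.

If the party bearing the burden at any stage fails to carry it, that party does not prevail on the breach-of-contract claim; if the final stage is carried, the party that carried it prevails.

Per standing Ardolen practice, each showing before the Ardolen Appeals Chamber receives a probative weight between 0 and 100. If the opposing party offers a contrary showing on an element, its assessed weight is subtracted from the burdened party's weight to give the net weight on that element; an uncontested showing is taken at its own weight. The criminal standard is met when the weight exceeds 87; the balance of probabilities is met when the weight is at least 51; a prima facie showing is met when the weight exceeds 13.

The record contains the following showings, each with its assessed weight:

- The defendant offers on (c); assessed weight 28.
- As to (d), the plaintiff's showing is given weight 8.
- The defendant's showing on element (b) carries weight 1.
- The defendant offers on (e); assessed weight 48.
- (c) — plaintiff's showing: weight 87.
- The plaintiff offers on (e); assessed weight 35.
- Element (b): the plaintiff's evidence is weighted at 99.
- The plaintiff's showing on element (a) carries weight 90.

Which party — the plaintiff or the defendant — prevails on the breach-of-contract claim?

Stage 1 (plaintiff, the criminal standard, weight exceeds 87): (a) 90 > 87 — meets; (b) net 99−1=98 > 87 — meets.
  Stage 1 is satisfied; the plaintiff continues to bear the burden.
Stage 2 (plaintiff, the balance of probabilities, weight is at least 51): (c) net 87−28=59 ≥ 51 — meets.
  All elements met. The plaintiff retains the burden for Stage 3.
Stage 3 (plaintiff, a prima facie showing, weight exceeds 13): (d) 8 ≤ 13 — fails.
  Not every element is met, so the plaintiff fails to carry Stage 3.
The defendant prevails.

defendant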